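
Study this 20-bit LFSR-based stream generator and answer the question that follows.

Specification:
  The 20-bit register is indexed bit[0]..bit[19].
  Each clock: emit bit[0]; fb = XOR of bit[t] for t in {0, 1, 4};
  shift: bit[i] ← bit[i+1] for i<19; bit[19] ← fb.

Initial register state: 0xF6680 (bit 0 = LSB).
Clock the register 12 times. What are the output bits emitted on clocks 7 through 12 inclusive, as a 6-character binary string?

reg_0 = 0xF6680
clock 1: out=0, reg = 0x7B340
clock 2: out=0, reg = 0x3D9A0
clock 3: out=0, reg = 0x1ECD0
clock 4: out=0, reg = 0x8F668
clock 5: out=0, reg = 0x47B34
clock 6: out=0, reg = 0xA3D9A
clock 7: out=0, reg = 0x51ECD
clock 8: out=1, reg = 0xA8F66
clock 9: out=0, reg = 0xD47B3
clock 10: out=1, reg = 0xEA3D9
clock 11: out=1, reg = 0x751EC
clock 12: out=0, reg = 0x3A8F6

010110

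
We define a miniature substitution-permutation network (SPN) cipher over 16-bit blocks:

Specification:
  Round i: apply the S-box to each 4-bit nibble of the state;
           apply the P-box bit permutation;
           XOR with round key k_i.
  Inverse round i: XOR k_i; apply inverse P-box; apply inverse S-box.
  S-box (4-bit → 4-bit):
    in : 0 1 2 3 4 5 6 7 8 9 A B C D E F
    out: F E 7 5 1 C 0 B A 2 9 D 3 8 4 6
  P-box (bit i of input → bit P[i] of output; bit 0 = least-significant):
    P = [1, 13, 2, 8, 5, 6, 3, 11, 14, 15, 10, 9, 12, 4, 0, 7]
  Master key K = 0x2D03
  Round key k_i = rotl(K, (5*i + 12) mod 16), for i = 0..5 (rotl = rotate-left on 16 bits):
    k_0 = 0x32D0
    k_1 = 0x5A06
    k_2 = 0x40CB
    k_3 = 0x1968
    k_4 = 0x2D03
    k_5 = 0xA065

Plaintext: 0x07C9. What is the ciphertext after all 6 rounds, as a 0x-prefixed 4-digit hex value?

s_0 = plaintext = 0x07C9
s_1 = Round(s_0, k_0) = 0xC021
s_2 = Round(s_1, k_1) = 0xAD7A
s_3 = Round(s_2, k_2) = 0x5B29
s_4 = Round(s_3, k_3) = 0x7F81
s_5 = Round(s_4, k_4) = 0x90D7
s_6 = Round(s_5, k_5) = 0x4F77

0x4F77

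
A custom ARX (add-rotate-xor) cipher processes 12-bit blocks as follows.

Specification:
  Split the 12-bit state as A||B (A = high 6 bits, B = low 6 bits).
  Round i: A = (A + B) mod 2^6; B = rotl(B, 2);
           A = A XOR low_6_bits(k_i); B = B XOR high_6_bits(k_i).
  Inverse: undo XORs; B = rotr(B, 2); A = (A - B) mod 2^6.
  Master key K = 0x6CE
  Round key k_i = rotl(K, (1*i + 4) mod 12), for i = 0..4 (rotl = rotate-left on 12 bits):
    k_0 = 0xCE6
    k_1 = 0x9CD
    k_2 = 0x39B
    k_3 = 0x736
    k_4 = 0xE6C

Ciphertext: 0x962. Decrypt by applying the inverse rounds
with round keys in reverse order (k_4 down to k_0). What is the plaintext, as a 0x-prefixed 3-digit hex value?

s_0 = ciphertext = 0x962
s_1 = InvRound(s_0, k_4) = 0x4F6
s_2 = InvRound(s_1, k_3) = 0xEEA
s_3 = InvRound(s_2, k_2) = 0x5C9
s_4 = InvRound(s_3, k_1) = 0xBEB
s_5 = InvRound(s_4, k_0) = 0x0C6

0x0C6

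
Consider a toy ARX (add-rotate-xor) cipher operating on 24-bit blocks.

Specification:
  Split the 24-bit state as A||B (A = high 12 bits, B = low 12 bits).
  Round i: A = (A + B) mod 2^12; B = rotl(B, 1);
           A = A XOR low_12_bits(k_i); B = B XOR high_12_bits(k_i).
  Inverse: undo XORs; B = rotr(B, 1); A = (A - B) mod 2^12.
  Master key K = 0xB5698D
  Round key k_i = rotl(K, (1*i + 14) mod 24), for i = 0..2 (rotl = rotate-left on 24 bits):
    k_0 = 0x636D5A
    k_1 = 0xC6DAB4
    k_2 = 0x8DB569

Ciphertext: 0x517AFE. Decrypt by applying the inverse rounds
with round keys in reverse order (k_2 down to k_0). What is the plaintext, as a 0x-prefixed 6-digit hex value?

s_0 = ciphertext = 0x517AFE
s_1 = InvRound(s_0, k_2) = 0x76C912
s_2 = InvRound(s_1, k_1) = 0x319ABF
s_3 = InvRound(s_2, k_0) = 0xFFFE44

0xFFFE44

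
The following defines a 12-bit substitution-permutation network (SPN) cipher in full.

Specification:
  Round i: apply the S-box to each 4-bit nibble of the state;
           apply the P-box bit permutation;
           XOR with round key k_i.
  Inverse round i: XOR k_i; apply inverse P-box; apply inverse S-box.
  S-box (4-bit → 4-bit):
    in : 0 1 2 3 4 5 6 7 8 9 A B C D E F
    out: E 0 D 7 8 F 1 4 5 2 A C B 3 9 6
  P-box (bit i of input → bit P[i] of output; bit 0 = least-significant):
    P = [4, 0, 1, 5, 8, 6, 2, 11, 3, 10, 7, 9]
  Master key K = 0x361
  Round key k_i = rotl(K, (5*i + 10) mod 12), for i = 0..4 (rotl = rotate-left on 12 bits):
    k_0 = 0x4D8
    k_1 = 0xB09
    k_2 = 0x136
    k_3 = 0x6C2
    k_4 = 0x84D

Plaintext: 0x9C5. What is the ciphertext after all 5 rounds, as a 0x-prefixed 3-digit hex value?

0x7FB

s_0 = plaintext = 0x9C5
s_1 = Round(s_0, k_0) = 0x9AB
s_2 = Round(s_1, k_1) = 0x76B
s_3 = Round(s_2, k_2) = 0x094
s_4 = Round(s_3, k_3) = 0x022
s_5 = Round(s_4, k_4) = 0x7FB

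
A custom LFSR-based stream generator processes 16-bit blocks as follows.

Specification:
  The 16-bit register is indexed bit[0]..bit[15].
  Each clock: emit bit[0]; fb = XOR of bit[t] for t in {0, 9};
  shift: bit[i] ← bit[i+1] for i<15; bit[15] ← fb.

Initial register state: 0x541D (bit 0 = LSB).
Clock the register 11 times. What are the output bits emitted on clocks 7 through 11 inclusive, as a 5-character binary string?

reg_0 = 0x541D
clock 1: out=1, reg = 0xAA0E
clock 2: out=0, reg = 0xD507
clock 3: out=1, reg = 0xEA83
clock 4: out=1, reg = 0x7541
clock 5: out=1, reg = 0xBAA0
clock 6: out=0, reg = 0xDD50
clock 7: out=0, reg = 0x6EA8
clock 8: out=0, reg = 0xB754
clock 9: out=0, reg = 0xDBAA
clock 10: out=0, reg = 0xEDD5
clock 11: out=1, reg = 0xF6EA

00001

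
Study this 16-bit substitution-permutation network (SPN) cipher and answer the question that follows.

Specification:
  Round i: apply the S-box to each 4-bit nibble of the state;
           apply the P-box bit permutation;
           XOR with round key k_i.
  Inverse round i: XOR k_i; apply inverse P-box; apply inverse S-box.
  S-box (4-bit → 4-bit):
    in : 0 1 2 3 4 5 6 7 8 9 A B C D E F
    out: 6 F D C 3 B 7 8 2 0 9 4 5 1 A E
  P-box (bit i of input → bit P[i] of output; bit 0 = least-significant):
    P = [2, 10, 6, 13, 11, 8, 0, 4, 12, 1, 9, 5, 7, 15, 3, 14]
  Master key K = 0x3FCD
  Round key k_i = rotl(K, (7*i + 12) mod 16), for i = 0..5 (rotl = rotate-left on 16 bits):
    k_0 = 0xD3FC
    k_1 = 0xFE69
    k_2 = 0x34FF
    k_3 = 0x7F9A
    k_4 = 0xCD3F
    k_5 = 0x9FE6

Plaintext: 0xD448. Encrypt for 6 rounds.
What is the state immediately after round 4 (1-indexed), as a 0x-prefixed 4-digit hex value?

0xC0C3

s_0 = plaintext = 0xD448
s_1 = Round(s_0, k_0) = 0xCE7E
s_2 = Round(s_1, k_1) = 0xDAD3
s_3 = Round(s_2, k_2) = 0x0C1F
s_4 = Round(s_3, k_3) = 0xC0C3
s_5 = Round(s_4, k_4) = 0xE7F4
s_6 = Round(s_5, k_5) = 0x5AD3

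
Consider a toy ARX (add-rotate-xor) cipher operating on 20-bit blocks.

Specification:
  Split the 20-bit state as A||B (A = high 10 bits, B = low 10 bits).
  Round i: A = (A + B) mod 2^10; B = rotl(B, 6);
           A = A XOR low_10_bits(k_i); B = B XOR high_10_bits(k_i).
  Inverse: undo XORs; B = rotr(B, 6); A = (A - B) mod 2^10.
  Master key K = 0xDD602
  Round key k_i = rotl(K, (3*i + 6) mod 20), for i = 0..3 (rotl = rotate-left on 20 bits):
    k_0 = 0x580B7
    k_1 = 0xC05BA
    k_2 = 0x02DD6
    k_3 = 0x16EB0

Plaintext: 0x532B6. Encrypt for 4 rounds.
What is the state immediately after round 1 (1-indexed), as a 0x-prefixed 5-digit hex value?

s_0 = plaintext = 0x532B6
s_1 = Round(s_0, k_0) = 0x2D4CB
s_2 = Round(s_1, k_1) = 0x0E9CD
s_3 = Round(s_2, k_2) = 0xF4757
s_4 = Round(s_3, k_3) = 0x661AE

0x2D4CB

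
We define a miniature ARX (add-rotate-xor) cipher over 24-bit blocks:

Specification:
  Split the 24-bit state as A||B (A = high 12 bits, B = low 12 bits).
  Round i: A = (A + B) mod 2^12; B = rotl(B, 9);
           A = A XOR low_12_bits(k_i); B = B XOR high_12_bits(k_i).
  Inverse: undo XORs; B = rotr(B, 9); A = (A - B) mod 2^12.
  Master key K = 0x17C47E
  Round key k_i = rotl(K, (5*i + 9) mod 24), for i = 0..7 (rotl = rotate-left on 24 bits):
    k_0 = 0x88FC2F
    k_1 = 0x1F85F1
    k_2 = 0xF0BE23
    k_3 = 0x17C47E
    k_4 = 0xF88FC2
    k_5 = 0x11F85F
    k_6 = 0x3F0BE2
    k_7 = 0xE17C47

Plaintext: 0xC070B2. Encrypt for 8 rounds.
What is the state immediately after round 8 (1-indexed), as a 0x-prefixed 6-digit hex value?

0x88E9BE

s_0 = plaintext = 0xC070B2
s_1 = Round(s_0, k_0) = 0x096C99
s_2 = Round(s_1, k_1) = 0x8DE26B
s_3 = Round(s_2, k_2) = 0x56A946
s_4 = Round(s_3, k_3) = 0xACEC54
s_5 = Round(s_4, k_4) = 0x8E0602
s_6 = Round(s_5, k_5) = 0x6BD5DF
s_7 = Round(s_6, k_6) = 0x77ED4B
s_8 = Round(s_7, k_7) = 0x88E9BE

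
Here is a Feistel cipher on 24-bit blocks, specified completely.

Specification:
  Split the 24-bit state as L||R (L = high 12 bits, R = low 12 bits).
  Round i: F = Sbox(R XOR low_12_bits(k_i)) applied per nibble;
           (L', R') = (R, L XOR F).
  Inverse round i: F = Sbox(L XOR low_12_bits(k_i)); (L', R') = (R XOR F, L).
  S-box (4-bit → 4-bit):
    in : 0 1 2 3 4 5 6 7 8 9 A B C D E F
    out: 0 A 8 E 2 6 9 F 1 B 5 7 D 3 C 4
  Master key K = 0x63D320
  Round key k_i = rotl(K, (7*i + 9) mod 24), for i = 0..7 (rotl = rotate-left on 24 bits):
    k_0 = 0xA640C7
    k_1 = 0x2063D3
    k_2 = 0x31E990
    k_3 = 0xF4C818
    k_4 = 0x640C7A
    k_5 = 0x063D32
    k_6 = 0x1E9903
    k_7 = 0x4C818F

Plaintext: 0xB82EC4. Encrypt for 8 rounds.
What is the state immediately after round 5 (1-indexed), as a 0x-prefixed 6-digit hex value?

0x7526ED

s_0 = plaintext = 0xB82EC4
s_1 = Round(s_0, k_0) = 0xEC478C
s_2 = Round(s_1, k_1) = 0x78CCA0
s_3 = Round(s_2, k_2) = 0xCA016C
s_4 = Round(s_3, k_3) = 0x16C752
s_5 = Round(s_4, k_4) = 0x7526ED
s_6 = Round(s_5, k_5) = 0x6ED066
s_7 = Round(s_6, k_6) = 0x066D7B
s_8 = Round(s_7, k_7) = 0xD7BD24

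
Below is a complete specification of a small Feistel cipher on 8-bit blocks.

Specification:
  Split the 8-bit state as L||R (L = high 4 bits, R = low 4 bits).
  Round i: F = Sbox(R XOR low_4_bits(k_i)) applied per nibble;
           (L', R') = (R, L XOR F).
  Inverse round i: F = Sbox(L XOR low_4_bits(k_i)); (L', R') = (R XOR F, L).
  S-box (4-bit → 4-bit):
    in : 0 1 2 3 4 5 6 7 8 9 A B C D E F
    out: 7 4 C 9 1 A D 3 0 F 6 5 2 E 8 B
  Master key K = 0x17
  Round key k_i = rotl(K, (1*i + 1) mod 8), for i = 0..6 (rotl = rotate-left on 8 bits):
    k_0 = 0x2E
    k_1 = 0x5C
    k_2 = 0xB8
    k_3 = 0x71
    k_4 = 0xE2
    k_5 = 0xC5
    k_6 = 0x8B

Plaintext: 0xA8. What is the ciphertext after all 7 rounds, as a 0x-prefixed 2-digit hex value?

s_0 = plaintext = 0xA8
s_1 = Round(s_0, k_0) = 0x87
s_2 = Round(s_1, k_1) = 0x7D
s_3 = Round(s_2, k_2) = 0xDD
s_4 = Round(s_3, k_3) = 0xDF
s_5 = Round(s_4, k_4) = 0xF3
s_6 = Round(s_5, k_5) = 0x32
s_7 = Round(s_6, k_6) = 0x2C

0x2C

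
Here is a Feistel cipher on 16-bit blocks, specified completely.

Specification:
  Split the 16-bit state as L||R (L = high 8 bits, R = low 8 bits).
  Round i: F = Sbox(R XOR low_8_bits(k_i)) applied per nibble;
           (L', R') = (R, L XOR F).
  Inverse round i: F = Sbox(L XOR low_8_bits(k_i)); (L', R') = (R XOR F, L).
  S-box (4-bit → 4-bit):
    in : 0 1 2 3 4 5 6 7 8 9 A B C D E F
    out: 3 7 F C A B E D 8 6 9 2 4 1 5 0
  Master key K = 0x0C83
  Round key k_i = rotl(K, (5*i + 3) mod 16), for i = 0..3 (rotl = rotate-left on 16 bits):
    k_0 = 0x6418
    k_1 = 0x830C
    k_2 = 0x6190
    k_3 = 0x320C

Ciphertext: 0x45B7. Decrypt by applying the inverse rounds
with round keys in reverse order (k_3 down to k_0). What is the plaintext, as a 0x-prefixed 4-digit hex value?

s_0 = ciphertext = 0x45B7
s_1 = InvRound(s_0, k_3) = 0x1145
s_2 = InvRound(s_1, k_2) = 0xC211
s_3 = InvRound(s_2, k_1) = 0x54C2
s_4 = InvRound(s_3, k_0) = 0x6654

0x6654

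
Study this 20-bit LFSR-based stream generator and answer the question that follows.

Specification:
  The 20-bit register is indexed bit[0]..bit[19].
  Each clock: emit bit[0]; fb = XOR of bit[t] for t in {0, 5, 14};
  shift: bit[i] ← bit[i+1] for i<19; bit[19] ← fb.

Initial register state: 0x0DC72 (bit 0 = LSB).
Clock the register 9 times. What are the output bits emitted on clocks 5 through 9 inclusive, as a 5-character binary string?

11100

reg_0 = 0x0DC72
clock 1: out=0, reg = 0x06E39
clock 2: out=1, reg = 0x8371C
clock 3: out=0, reg = 0x41B8E
clock 4: out=0, reg = 0x20DC7
clock 5: out=1, reg = 0x906E3
clock 6: out=1, reg = 0x48371
clock 7: out=1, reg = 0x241B8
clock 8: out=0, reg = 0x120DC
clock 9: out=0, reg = 0x0906E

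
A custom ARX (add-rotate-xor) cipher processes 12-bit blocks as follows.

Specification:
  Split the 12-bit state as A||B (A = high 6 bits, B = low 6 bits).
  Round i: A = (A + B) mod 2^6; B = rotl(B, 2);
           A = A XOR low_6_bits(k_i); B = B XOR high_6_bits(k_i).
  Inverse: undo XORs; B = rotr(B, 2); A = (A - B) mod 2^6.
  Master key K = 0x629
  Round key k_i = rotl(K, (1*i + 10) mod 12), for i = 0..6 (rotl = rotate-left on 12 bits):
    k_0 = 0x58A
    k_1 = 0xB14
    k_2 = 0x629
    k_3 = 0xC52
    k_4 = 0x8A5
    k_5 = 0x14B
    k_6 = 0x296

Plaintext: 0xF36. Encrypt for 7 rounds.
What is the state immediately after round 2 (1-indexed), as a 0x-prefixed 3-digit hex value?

0x458

s_0 = plaintext = 0xF36
s_1 = Round(s_0, k_0) = 0xE0D
s_2 = Round(s_1, k_1) = 0x458
s_3 = Round(s_2, k_2) = 0x039
s_4 = Round(s_3, k_3) = 0xAD6
s_5 = Round(s_4, k_4) = 0x93B
s_6 = Round(s_5, k_5) = 0x52A
s_7 = Round(s_6, k_6) = 0xA20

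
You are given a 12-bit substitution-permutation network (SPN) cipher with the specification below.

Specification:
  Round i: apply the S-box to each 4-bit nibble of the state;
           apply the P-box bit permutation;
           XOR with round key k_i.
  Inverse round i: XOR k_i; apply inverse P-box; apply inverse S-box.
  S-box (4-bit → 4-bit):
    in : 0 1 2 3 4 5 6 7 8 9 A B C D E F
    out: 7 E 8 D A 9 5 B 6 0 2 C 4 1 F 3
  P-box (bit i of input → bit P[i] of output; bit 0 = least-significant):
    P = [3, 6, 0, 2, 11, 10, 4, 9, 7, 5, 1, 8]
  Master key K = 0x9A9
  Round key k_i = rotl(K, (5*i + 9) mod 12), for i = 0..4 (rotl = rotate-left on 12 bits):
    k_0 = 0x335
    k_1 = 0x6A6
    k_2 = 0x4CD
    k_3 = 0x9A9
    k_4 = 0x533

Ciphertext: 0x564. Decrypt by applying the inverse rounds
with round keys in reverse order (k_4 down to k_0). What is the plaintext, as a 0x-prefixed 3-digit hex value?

s_0 = ciphertext = 0x564
s_1 = InvRound(s_0, k_4) = 0xCC1
s_2 = InvRound(s_1, k_3) = 0x4AF
s_3 = InvRound(s_2, k_2) = 0x89A
s_4 = InvRound(s_3, k_1) = 0xAE5
s_5 = InvRound(s_4, k_0) = 0x56A

0x56A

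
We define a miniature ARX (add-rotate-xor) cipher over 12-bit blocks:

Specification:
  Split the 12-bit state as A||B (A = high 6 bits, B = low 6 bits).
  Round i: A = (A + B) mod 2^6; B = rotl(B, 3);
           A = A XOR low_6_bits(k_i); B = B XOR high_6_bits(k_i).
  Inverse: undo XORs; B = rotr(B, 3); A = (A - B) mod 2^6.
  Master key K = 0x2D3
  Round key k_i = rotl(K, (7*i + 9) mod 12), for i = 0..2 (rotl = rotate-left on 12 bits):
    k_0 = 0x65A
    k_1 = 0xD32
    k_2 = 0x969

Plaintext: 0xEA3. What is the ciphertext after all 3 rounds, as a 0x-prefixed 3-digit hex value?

0xCC6

s_0 = plaintext = 0xEA3
s_1 = Round(s_0, k_0) = 0x1C5
s_2 = Round(s_1, k_1) = 0xF9C
s_3 = Round(s_2, k_2) = 0xCC6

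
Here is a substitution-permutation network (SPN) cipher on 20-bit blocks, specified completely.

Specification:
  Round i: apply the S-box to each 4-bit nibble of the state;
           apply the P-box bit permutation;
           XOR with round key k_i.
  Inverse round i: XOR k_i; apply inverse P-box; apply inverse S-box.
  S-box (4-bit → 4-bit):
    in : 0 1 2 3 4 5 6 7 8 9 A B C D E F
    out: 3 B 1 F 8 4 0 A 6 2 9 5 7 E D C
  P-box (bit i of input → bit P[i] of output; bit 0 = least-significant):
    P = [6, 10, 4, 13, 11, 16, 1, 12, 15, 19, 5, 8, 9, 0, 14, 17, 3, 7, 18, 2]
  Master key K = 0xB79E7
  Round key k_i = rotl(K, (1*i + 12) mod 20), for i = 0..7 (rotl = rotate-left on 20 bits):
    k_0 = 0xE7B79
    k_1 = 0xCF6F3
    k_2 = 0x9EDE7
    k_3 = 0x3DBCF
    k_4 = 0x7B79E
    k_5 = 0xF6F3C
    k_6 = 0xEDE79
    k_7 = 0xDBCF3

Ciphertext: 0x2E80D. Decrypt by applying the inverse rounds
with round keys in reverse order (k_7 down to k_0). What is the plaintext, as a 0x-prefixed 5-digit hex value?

s_0 = ciphertext = 0x2E80D
s_1 = InvRound(s_0, k_7) = 0x3F8DC
s_2 = InvRound(s_1, k_6) = 0xD0897
s_3 = InvRound(s_2, k_5) = 0x03F57
s_4 = InvRound(s_3, k_4) = 0xC7202
s_5 = InvRound(s_4, k_3) = 0x3710A
s_6 = InvRound(s_5, k_2) = 0x17CA0
s_7 = InvRound(s_6, k_1) = 0x500CB
s_8 = InvRound(s_7, k_0) = 0x9ED3F

0x9ED3F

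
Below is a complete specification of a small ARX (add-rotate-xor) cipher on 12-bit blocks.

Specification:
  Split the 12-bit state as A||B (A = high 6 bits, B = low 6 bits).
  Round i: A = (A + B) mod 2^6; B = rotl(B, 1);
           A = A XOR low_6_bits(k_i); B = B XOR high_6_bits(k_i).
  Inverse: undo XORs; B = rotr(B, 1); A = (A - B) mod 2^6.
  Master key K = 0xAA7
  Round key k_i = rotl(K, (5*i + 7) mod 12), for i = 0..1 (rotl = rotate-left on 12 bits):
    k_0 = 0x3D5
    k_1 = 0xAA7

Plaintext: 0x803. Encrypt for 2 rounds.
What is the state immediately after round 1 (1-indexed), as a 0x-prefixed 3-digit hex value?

s_0 = plaintext = 0x803
s_1 = Round(s_0, k_0) = 0xD89
s_2 = Round(s_1, k_1) = 0x638

0xD89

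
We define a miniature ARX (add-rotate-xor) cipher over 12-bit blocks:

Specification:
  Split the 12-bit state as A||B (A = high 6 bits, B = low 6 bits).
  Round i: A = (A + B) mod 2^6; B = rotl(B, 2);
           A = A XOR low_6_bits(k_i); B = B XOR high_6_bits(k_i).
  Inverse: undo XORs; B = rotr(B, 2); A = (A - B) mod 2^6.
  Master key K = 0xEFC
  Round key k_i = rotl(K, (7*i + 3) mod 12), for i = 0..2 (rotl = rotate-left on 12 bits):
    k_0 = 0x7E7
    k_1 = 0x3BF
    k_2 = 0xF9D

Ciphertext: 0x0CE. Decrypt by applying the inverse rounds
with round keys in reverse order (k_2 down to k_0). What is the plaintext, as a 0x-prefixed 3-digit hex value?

s_0 = ciphertext = 0x0CE
s_1 = InvRound(s_0, k_2) = 0x48C
s_2 = InvRound(s_1, k_1) = 0x360
s_3 = InvRound(s_2, k_0) = 0xAFF

0xAFF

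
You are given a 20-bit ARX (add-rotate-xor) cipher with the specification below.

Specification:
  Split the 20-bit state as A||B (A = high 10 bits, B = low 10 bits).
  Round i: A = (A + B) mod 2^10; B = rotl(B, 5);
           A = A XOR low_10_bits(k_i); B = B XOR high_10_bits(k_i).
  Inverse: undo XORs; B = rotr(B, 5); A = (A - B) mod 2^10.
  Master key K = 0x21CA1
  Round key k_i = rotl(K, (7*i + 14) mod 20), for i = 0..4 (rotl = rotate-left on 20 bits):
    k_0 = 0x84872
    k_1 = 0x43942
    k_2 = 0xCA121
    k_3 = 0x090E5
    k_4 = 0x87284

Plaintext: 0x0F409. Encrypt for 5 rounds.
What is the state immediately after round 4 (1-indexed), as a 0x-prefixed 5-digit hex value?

0xB266A

s_0 = plaintext = 0x0F409
s_1 = Round(s_0, k_0) = 0x0D332
s_2 = Round(s_1, k_1) = 0x89357
s_3 = Round(s_2, k_2) = 0x169D2
s_4 = Round(s_3, k_3) = 0xB266A
s_5 = Round(s_4, k_4) = 0xEDF4F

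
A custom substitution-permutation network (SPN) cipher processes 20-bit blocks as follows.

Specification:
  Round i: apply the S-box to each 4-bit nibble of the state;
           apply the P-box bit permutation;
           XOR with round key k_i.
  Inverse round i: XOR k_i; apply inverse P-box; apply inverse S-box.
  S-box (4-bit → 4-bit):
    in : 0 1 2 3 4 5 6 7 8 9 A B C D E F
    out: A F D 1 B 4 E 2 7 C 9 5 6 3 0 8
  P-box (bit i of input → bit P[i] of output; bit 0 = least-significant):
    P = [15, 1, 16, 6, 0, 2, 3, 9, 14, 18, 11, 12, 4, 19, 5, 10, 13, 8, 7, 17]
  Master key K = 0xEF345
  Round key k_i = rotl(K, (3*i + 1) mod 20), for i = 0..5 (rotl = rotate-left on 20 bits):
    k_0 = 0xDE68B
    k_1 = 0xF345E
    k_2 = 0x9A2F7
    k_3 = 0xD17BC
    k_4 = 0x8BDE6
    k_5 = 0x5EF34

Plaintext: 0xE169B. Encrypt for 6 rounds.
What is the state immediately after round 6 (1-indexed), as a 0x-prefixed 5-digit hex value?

0xDA289

s_0 = plaintext = 0xE169B
s_1 = Round(s_0, k_0) = 0x078B3
s_2 = Round(s_1, k_1) = 0x1FD57
s_3 = Round(s_2, k_2) = 0xFC77D
s_4 = Round(s_3, k_3) = 0x3979A
s_5 = Round(s_4, k_4) = 0xC1B8E
s_6 = Round(s_5, k_5) = 0xDA289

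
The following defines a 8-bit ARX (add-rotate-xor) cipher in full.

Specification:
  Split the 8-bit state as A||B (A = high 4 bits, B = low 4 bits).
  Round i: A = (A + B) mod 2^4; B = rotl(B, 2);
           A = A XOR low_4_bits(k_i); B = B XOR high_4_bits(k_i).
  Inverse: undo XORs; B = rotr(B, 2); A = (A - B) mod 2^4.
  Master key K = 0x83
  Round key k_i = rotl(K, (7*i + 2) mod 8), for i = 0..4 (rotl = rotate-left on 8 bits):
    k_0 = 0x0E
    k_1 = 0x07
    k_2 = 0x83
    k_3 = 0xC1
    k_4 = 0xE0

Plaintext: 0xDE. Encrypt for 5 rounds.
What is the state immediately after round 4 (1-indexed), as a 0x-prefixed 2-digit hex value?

s_0 = plaintext = 0xDE
s_1 = Round(s_0, k_0) = 0x5B
s_2 = Round(s_1, k_1) = 0x7E
s_3 = Round(s_2, k_2) = 0x63
s_4 = Round(s_3, k_3) = 0x80
s_5 = Round(s_4, k_4) = 0x8E

0x80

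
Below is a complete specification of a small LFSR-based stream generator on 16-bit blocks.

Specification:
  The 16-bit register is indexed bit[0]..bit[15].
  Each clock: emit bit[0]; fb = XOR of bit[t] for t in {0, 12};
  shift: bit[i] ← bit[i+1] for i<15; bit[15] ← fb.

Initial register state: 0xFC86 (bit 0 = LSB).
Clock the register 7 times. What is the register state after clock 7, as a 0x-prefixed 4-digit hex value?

0x33F9

reg_0 = 0xFC86
clock 1: out=0, reg = 0xFE43
clock 2: out=1, reg = 0x7F21
clock 3: out=1, reg = 0x3F90
clock 4: out=0, reg = 0x9FC8
clock 5: out=0, reg = 0xCFE4
clock 6: out=0, reg = 0x67F2
clock 7: out=0, reg = 0x33F9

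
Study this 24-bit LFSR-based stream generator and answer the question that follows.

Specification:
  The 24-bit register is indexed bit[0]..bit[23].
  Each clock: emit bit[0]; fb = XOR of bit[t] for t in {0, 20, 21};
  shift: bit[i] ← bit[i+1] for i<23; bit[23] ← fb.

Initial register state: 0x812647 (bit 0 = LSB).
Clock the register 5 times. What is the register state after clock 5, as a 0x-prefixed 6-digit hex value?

0x1C0932

reg_0 = 0x812647
clock 1: out=1, reg = 0xC09323
clock 2: out=1, reg = 0xE04991
clock 3: out=1, reg = 0x7024C8
clock 4: out=0, reg = 0x381264
clock 5: out=0, reg = 0x1C0932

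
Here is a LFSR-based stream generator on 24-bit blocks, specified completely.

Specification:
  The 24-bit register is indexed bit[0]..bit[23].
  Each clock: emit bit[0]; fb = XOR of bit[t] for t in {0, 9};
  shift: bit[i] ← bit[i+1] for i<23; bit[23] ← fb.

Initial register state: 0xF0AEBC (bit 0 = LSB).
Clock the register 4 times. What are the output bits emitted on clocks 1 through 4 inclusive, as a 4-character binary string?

0011

reg_0 = 0xF0AEBC
clock 1: out=0, reg = 0xF8575E
clock 2: out=0, reg = 0xFC2BAF
clock 3: out=1, reg = 0x7E15D7
clock 4: out=1, reg = 0xBF0AEB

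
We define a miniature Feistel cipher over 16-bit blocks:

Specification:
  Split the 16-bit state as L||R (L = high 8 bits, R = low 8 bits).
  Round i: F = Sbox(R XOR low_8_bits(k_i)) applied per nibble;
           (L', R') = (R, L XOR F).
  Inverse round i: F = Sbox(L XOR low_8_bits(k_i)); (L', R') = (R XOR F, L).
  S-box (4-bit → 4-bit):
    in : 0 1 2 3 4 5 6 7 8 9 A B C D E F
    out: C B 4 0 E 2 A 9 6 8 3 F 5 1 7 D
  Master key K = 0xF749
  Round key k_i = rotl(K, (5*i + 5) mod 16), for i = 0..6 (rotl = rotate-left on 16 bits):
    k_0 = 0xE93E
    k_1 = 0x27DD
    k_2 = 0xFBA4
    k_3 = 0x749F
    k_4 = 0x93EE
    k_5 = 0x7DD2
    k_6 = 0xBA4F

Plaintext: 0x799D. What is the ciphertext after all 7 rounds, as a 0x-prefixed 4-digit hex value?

s_0 = plaintext = 0x799D
s_1 = Round(s_0, k_0) = 0x9D49
s_2 = Round(s_1, k_1) = 0x4913
s_3 = Round(s_2, k_2) = 0x13B0
s_4 = Round(s_3, k_3) = 0xB05E
s_5 = Round(s_4, k_4) = 0x5E4C
s_6 = Round(s_5, k_5) = 0x4CD9
s_7 = Round(s_6, k_6) = 0xD9C6

0xD9C6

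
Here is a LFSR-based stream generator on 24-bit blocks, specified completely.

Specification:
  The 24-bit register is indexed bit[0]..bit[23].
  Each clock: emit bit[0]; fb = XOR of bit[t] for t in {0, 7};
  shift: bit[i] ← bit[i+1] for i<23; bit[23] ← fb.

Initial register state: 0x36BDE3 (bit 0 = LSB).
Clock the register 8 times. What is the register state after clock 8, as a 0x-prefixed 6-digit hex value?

0x9836BD

reg_0 = 0x36BDE3
clock 1: out=1, reg = 0x1B5EF1
clock 2: out=1, reg = 0x0DAF78
clock 3: out=0, reg = 0x06D7BC
clock 4: out=0, reg = 0x836BDE
clock 5: out=0, reg = 0xC1B5EF
clock 6: out=1, reg = 0x60DAF7
clock 7: out=1, reg = 0x306D7B
clock 8: out=1, reg = 0x9836BD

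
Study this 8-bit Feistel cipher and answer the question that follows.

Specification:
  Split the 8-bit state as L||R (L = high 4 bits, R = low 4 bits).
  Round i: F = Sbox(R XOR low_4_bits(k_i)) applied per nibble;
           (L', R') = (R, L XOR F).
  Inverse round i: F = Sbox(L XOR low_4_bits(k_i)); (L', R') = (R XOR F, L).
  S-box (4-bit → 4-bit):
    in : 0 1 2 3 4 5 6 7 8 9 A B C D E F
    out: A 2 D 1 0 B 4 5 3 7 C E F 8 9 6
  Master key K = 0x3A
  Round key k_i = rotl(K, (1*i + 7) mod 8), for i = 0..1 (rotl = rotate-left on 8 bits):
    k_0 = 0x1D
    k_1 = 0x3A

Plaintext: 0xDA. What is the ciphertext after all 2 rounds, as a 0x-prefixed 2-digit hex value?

0x87

s_0 = plaintext = 0xDA
s_1 = Round(s_0, k_0) = 0xA8
s_2 = Round(s_1, k_1) = 0x87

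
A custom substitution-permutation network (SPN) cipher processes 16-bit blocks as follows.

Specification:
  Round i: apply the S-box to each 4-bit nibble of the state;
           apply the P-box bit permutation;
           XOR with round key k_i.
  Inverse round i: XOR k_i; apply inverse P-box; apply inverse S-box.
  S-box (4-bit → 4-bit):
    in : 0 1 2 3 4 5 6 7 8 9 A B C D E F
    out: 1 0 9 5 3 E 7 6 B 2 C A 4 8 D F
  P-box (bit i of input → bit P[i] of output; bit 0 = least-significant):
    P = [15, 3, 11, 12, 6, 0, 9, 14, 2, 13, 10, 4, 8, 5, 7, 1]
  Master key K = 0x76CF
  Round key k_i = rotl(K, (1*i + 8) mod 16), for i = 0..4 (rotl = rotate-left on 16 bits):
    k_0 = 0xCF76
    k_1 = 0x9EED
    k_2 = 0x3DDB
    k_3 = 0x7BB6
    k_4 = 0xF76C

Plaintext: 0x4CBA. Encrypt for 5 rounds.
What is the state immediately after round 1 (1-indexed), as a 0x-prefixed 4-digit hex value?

s_0 = plaintext = 0x4CBA
s_1 = Round(s_0, k_0) = 0x9257
s_2 = Round(s_1, k_1) = 0xD4D0
s_3 = Round(s_2, k_2) = 0xDDDD
s_4 = Round(s_3, k_3) = 0x2BA4
s_5 = Round(s_4, k_4) = 0x1476

0x9257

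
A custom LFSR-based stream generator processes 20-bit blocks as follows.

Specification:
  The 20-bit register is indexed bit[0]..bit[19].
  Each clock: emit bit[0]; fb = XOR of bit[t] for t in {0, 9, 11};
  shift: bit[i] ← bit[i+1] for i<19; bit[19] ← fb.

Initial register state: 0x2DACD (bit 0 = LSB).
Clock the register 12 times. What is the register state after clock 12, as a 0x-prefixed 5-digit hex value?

0x5FB2D

reg_0 = 0x2DACD
clock 1: out=1, reg = 0x96D66
clock 2: out=0, reg = 0xCB6B3
clock 3: out=1, reg = 0x65B59
clock 4: out=1, reg = 0xB2DAC
clock 5: out=0, reg = 0xD96D6
clock 6: out=0, reg = 0xECB6B
clock 7: out=1, reg = 0xF65B5
clock 8: out=1, reg = 0xFB2DA
clock 9: out=0, reg = 0xFD96D
clock 10: out=1, reg = 0x7ECB6
clock 11: out=0, reg = 0xBF65B
clock 12: out=1, reg = 0x5FB2D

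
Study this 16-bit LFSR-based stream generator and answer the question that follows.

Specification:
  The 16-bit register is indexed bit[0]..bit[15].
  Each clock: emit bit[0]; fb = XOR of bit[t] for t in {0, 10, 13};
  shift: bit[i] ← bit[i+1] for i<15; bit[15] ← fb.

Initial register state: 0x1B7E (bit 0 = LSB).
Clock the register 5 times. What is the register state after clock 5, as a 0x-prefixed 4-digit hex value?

reg_0 = 0x1B7E
clock 1: out=0, reg = 0x0DBF
clock 2: out=1, reg = 0x06DF
clock 3: out=1, reg = 0x036F
clock 4: out=1, reg = 0x81B7
clock 5: out=1, reg = 0xC0DB

0xC0DB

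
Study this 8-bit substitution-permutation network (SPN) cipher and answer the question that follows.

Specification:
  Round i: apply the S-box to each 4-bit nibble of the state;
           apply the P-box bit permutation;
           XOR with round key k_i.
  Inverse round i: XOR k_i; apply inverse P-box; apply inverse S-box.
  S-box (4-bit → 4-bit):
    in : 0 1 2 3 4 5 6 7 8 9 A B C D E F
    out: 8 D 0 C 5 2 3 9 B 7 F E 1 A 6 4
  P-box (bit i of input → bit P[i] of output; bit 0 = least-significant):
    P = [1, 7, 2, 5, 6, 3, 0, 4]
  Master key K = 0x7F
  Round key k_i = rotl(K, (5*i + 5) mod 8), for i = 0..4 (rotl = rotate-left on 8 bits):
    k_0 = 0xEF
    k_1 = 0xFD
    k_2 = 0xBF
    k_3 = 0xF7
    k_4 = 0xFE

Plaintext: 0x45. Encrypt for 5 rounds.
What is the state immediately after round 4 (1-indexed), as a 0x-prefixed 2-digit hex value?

0x39

s_0 = plaintext = 0x45
s_1 = Round(s_0, k_0) = 0x2E
s_2 = Round(s_1, k_1) = 0x79
s_3 = Round(s_2, k_2) = 0x69
s_4 = Round(s_3, k_3) = 0x39
s_5 = Round(s_4, k_4) = 0x69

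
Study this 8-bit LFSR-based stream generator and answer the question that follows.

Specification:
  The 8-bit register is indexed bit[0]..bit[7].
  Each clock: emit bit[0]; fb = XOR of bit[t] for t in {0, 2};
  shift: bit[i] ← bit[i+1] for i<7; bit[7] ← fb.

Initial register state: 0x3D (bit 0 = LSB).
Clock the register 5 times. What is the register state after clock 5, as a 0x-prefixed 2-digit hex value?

0x91

reg_0 = 0x3D
clock 1: out=1, reg = 0x1E
clock 2: out=0, reg = 0x8F
clock 3: out=1, reg = 0x47
clock 4: out=1, reg = 0x23
clock 5: out=1, reg = 0x91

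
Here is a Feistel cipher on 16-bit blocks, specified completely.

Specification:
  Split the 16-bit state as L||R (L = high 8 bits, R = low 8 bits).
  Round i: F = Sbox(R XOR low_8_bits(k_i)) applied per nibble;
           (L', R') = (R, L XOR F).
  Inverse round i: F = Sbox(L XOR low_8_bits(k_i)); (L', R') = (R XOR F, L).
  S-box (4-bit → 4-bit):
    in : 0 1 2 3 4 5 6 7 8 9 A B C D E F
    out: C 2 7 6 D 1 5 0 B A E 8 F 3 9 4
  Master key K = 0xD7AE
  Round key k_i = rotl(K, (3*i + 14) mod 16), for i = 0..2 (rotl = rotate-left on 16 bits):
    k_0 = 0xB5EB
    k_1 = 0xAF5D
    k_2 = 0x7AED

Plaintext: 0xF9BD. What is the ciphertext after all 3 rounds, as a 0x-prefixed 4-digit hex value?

0x3FDB

s_0 = plaintext = 0xF9BD
s_1 = Round(s_0, k_0) = 0xBDEC
s_2 = Round(s_1, k_1) = 0xEC3F
s_3 = Round(s_2, k_2) = 0x3FDB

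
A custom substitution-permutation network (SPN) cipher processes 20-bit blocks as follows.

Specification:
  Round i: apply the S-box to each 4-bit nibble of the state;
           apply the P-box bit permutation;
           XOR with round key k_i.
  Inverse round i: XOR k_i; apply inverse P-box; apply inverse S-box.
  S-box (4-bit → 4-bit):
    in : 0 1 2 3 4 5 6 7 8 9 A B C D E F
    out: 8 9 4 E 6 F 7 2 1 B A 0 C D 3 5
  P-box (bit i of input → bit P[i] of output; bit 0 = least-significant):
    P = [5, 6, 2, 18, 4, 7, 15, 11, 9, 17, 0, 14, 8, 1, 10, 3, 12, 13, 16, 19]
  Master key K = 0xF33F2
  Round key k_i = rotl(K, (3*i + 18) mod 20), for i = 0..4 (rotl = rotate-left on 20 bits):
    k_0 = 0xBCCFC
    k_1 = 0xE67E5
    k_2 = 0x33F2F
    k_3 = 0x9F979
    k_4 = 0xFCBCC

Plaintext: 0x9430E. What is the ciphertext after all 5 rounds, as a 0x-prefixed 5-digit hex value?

0xBD269

s_0 = plaintext = 0x9430E
s_1 = Round(s_0, k_0) = 0x1B09F
s_2 = Round(s_1, k_1) = 0x63F51
s_3 = Round(s_2, k_2) = 0x68194
s_4 = Round(s_3, k_3) = 0x882AD
s_5 = Round(s_4, k_4) = 0xBD269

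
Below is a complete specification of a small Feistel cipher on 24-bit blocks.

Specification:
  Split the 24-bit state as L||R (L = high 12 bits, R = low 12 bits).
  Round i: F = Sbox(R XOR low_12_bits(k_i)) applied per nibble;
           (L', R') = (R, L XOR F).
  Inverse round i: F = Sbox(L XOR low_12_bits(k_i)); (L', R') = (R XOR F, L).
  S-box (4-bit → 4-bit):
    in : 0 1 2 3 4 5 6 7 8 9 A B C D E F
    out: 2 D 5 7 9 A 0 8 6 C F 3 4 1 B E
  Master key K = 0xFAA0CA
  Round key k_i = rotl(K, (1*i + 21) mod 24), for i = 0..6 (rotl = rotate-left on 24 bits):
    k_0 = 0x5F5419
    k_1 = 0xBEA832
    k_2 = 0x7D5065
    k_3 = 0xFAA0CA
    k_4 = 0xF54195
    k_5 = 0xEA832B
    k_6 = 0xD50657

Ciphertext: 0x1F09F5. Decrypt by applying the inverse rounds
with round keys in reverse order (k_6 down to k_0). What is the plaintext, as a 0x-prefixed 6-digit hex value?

0x11A465

s_0 = ciphertext = 0x1F09F5
s_1 = InvRound(s_0, k_6) = 0x10D1F0
s_2 = InvRound(s_1, k_5) = 0x4A010D
s_3 = InvRound(s_2, k_4) = 0xB774A0
s_4 = InvRound(s_3, k_3) = 0x791B77
s_5 = InvRound(s_4, k_2) = 0x39E791
s_6 = InvRound(s_5, k_1) = 0x46539E
s_7 = InvRound(s_6, k_0) = 0x11A465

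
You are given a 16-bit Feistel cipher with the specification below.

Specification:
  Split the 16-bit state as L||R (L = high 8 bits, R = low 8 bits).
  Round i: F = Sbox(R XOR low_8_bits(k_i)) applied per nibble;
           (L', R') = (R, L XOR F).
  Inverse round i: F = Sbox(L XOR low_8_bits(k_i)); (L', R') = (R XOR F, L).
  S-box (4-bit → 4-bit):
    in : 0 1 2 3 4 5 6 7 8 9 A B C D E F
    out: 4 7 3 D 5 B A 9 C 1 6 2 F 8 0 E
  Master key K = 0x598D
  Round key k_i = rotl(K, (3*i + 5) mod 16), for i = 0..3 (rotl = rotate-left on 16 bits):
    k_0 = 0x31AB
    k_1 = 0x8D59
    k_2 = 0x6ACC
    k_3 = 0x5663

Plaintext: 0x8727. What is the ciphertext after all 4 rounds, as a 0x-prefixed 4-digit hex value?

0x5785

s_0 = plaintext = 0x8727
s_1 = Round(s_0, k_0) = 0x2748
s_2 = Round(s_1, k_1) = 0x4850
s_3 = Round(s_2, k_2) = 0x5057
s_4 = Round(s_3, k_3) = 0x5785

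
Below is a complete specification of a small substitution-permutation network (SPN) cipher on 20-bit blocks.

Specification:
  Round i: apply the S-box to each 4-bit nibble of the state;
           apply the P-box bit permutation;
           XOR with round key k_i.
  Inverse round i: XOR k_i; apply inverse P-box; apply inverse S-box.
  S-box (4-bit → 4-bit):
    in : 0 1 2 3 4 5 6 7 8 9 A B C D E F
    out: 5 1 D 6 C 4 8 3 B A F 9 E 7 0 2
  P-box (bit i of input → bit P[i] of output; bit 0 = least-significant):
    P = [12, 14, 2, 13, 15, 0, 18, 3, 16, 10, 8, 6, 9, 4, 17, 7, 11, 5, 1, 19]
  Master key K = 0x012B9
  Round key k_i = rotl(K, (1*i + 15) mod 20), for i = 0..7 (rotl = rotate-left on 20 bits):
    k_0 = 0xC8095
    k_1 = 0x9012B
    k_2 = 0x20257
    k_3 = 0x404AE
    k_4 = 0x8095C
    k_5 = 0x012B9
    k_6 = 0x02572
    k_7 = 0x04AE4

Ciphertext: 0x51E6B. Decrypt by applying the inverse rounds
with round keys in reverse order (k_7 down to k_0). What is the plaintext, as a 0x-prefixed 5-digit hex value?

s_0 = ciphertext = 0x51E6B
s_1 = InvRound(s_0, k_7) = 0x567CD
s_2 = InvRound(s_1, k_6) = 0x381C3
s_3 = InvRound(s_2, k_5) = 0x3D2B1
s_4 = InvRound(s_3, k_4) = 0x8228D
s_5 = InvRound(s_4, k_3) = 0xC1F36
s_6 = InvRound(s_5, k_2) = 0x85C31
s_7 = InvRound(s_6, k_1) = 0x0FD67
s_8 = InvRound(s_7, k_0) = 0xA9C58

0xA9C58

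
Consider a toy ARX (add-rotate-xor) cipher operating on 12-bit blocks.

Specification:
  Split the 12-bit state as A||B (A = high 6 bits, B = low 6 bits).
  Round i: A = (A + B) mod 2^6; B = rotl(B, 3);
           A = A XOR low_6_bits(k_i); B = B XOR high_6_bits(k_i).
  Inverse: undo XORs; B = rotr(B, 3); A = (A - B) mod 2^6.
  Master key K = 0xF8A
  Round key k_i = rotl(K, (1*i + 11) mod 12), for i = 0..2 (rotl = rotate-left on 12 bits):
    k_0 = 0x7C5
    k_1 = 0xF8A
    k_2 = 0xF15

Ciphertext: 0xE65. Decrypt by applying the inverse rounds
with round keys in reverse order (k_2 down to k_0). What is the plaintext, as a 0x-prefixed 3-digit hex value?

0xA8E

s_0 = ciphertext = 0xE65
s_1 = InvRound(s_0, k_2) = 0x84B
s_2 = InvRound(s_1, k_1) = 0xF6E
s_3 = InvRound(s_2, k_0) = 0xA8E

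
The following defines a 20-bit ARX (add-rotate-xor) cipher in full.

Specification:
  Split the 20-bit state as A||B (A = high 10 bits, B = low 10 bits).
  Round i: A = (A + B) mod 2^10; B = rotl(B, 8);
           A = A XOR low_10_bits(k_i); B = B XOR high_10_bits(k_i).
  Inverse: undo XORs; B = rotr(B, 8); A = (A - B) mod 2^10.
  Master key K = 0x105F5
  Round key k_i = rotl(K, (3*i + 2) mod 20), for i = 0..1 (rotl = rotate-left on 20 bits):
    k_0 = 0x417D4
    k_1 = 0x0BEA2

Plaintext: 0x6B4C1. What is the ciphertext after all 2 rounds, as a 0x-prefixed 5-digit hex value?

0xD3522

s_0 = plaintext = 0x6B4C1
s_1 = Round(s_0, k_0) = 0x6E835
s_2 = Round(s_1, k_1) = 0xD3522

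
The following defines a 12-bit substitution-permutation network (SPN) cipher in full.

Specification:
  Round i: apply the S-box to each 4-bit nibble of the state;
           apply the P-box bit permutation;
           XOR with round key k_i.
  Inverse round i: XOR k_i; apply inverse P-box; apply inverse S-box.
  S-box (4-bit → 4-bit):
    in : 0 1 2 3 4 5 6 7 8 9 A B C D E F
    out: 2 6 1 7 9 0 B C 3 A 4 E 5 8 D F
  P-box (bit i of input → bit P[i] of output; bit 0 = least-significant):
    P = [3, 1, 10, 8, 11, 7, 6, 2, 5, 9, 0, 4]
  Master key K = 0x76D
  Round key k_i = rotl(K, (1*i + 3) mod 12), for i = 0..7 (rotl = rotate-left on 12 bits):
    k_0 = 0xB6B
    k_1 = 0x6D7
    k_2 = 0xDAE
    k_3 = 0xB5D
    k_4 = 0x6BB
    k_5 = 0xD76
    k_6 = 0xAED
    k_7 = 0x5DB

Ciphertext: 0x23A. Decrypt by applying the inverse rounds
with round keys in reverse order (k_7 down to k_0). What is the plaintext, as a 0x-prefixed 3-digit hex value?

0xF77

s_0 = ciphertext = 0x23A
s_1 = InvRound(s_0, k_7) = 0x317
s_2 = InvRound(s_1, k_6) = 0x436
s_3 = InvRound(s_2, k_5) = 0x5CD
s_4 = InvRound(s_3, k_4) = 0x679
s_5 = InvRound(s_4, k_3) = 0x247
s_6 = InvRound(s_5, k_2) = 0x33E
s_7 = InvRound(s_6, k_1) = 0xC1E
s_8 = InvRound(s_7, k_0) = 0xF77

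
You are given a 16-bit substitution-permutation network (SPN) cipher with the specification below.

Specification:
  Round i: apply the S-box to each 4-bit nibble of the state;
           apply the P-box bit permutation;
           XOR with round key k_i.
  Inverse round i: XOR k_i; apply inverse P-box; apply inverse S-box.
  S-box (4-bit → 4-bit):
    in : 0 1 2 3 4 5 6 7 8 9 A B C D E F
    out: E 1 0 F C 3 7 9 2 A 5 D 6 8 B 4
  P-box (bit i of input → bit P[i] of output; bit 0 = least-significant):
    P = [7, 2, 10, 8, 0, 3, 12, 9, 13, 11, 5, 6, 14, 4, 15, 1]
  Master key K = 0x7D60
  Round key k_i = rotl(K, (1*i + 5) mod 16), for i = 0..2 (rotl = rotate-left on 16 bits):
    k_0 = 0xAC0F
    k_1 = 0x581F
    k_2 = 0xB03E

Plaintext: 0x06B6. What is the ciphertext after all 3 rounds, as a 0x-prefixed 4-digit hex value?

s_0 = plaintext = 0x06B6
s_1 = Round(s_0, k_0) = 0x12B8
s_2 = Round(s_1, k_1) = 0x0A1A
s_3 = Round(s_2, k_2) = 0x148D

0x148D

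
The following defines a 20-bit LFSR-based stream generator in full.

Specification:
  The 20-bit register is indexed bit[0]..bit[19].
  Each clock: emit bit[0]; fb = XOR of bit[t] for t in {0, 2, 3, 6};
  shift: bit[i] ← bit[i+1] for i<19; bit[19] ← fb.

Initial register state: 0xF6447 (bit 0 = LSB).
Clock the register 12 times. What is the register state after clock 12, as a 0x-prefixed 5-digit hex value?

reg_0 = 0xF6447
clock 1: out=1, reg = 0xFB223
clock 2: out=1, reg = 0xFD911
clock 3: out=1, reg = 0xFEC88
clock 4: out=0, reg = 0xFF644
clock 5: out=0, reg = 0x7FB22
clock 6: out=0, reg = 0x3FD91
clock 7: out=1, reg = 0x9FEC8
clock 8: out=0, reg = 0x4FF64
clock 9: out=0, reg = 0x27FB2
clock 10: out=0, reg = 0x13FD9
clock 11: out=1, reg = 0x89FEC
clock 12: out=0, reg = 0xC4FF6

0xC4FF6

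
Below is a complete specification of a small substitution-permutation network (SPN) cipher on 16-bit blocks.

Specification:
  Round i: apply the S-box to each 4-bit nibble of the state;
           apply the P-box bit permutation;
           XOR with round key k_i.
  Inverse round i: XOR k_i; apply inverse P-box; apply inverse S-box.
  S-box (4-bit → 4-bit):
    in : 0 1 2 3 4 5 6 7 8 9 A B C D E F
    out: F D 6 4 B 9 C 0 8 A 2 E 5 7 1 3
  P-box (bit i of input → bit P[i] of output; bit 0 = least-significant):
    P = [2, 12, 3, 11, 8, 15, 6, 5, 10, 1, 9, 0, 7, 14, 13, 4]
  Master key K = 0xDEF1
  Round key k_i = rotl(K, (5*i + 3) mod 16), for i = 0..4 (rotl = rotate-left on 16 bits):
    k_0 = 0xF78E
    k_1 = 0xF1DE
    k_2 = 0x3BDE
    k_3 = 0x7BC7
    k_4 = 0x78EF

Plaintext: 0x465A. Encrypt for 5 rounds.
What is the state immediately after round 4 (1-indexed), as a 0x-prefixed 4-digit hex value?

s_0 = plaintext = 0x465A
s_1 = Round(s_0, k_0) = 0xA43F
s_2 = Round(s_1, k_1) = 0xA599
s_3 = Round(s_2, k_2) = 0xE7FF
s_4 = Round(s_3, k_3) = 0xEA43
s_5 = Round(s_4, k_4) = 0xF945

0xEA43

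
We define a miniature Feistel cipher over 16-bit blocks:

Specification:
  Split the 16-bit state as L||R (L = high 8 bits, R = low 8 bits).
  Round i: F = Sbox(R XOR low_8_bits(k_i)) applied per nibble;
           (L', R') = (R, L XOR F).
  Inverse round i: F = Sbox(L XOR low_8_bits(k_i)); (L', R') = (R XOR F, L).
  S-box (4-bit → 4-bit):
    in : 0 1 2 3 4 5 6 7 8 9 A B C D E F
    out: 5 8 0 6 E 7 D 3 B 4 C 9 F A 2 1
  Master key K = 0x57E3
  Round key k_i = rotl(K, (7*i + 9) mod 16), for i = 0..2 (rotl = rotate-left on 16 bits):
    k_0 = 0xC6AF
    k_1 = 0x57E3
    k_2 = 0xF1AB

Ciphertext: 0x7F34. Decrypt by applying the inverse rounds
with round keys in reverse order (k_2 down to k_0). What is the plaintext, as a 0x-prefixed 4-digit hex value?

s_0 = ciphertext = 0x7F34
s_1 = InvRound(s_0, k_2) = 0x9A7F
s_2 = InvRound(s_1, k_1) = 0x4B9A
s_3 = InvRound(s_2, k_0) = 0xB44B

0xB44B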